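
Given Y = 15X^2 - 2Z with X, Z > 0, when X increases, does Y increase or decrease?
Y increases

Taking the partial derivative:
∂Y/∂X = 30X

∂Y/∂X = 30X > 0 (assuming positive values)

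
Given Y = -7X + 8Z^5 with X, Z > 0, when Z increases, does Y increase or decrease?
Y increases

Taking the partial derivative:
∂Y/∂Z = 40Z^4

∂Y/∂Z = 40Z^4 > 0 (assuming positive values)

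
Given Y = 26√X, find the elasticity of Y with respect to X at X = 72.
Elasticity = 1/2

Elasticity = (dY/dX) · (X/Y)

dY/dX = 13/√X
At X = 72: dY/dX = 13·√2/12, Y = 156·√2

Elasticity = (13·√2/12) · (72 / (156·√2)) = 1/2

Interpretation: for a small percentage change in X, the percentage change in Y is approximately 0.50 times as large.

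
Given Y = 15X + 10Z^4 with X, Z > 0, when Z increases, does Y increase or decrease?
Y increases

Taking the partial derivative:
∂Y/∂Z = 40Z^3

∂Y/∂Z = 40Z^3 > 0 (assuming positive values)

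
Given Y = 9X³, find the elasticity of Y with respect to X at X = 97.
Elasticity = 3

Elasticity = (dY/dX) · (X/Y)

dY/dX = 27·X²
At X = 97: dY/dX = 254043, Y = 8214057

Elasticity = 254043 · (97 / 8214057) = 3

Interpretation: for a small percentage change in X, the percentage change in Y is approximately 3.00 times as large.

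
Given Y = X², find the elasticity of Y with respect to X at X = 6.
Elasticity = 2

Elasticity = (dY/dX) · (X/Y)

dY/dX = 2·X
At X = 6: dY/dX = 12, Y = 36

Elasticity = 12 · (6 / 36) = 2

Interpretation: for a small percentage change in X, the percentage change in Y is approximately 2.00 times as large.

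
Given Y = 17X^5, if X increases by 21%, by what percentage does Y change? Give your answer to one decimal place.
159.4%

For Y = 17X^5:
If X → X(1 + 0.21)
Then Y → Y · (1 + 0.21)^5
     ≈ Y · 2.5937

Percentage change = ((1 + 0.21)^5 − 1) × 100% ≈ 159.4%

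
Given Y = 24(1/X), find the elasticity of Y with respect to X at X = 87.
Elasticity = -1

Elasticity = (dY/dX) · (X/Y)

dY/dX = -24/X²
At X = 87: dY/dX = -8/2523, Y = 8/29

Elasticity = (-8/2523) · (87 / (8/29)) = -1

Interpretation: for a small percentage change in X, the percentage change in Y is approximately -1.00 times as large.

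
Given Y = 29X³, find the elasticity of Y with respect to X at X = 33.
Elasticity = 3

Elasticity = (dY/dX) · (X/Y)

dY/dX = 87·X²
At X = 33: dY/dX = 94743, Y = 1042173

Elasticity = 94743 · (33 / 1042173) = 3

Interpretation: for a small percentage change in X, the percentage change in Y is approximately 3.00 times as large.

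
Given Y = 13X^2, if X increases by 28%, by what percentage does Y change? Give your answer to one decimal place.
63.8%

For Y = 13X^2:
If X → X(1 + 0.28)
Then Y → Y · (1 + 0.28)^2
     = Y · 1.6384

Percentage change = ((1 + 0.28)^2 − 1) × 100% ≈ 63.8%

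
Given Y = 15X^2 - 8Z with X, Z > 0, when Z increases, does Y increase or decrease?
Y decreases

Taking the partial derivative:
∂Y/∂Z = -8

∂Y/∂Z = -8 < 0 (assuming positive values)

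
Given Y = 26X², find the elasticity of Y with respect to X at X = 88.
Elasticity = 2

Elasticity = (dY/dX) · (X/Y)

dY/dX = 52·X
At X = 88: dY/dX = 4576, Y = 201344

Elasticity = 4576 · (88 / 201344) = 2

Interpretation: for a small percentage change in X, the percentage change in Y is approximately 2.00 times as large.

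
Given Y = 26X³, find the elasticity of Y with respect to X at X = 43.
Elasticity = 3

Elasticity = (dY/dX) · (X/Y)

dY/dX = 78·X²
At X = 43: dY/dX = 144222, Y = 2067182

Elasticity = 144222 · (43 / 2067182) = 3

Interpretation: for a small percentage change in X, the percentage change in Y is approximately 3.00 times as large.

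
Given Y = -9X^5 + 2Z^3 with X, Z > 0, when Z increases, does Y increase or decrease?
Y increases

Taking the partial derivative:
∂Y/∂Z = 6Z^2

∂Y/∂Z = 6Z^2 > 0 (assuming positive values)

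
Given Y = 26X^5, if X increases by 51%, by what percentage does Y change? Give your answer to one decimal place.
685.0%

For Y = 26X^5:
If X → X(1 + 0.51)
Then Y → Y · (1 + 0.51)^5
     ≈ Y · 7.8503

Percentage change = ((1 + 0.51)^5 − 1) × 100% ≈ 685.0%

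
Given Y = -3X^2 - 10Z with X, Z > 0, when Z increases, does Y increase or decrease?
Y decreases

Taking the partial derivative:
∂Y/∂Z = -10

∂Y/∂Z = -10 < 0 (assuming positive values)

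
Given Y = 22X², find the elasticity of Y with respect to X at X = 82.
Elasticity = 2

Elasticity = (dY/dX) · (X/Y)

dY/dX = 44·X
At X = 82: dY/dX = 3608, Y = 147928

Elasticity = 3608 · (82 / 147928) = 2

Interpretation: for a small percentage change in X, the percentage change in Y is approximately 2.00 times as large.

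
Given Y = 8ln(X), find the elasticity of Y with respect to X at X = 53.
Elasticity = 1/ln(53) ≈ 0.2519

Elasticity = (dY/dX) · (X/Y)

dY/dX = 8/X
At X = 53: dY/dX = 8/53, Y = 8·ln(53)

Elasticity = (8/53) · (53 / (8·ln(53))) = 1/ln(53) ≈ 0.2519

Interpretation: for a small percentage change in X, the percentage change in Y is approximately 0.25 times as large.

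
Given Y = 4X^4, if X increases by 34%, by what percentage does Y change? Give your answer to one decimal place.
222.4%

For Y = 4X^4:
If X → X(1 + 0.34)
Then Y → Y · (1 + 0.34)^4
     ≈ Y · 3.2242

Percentage change = ((1 + 0.34)^4 − 1) × 100% ≈ 222.4%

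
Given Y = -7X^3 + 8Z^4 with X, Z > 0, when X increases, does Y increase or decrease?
Y decreases

Taking the partial derivative:
∂Y/∂X = -21X^2

∂Y/∂X = -21X^2 < 0 (assuming positive values)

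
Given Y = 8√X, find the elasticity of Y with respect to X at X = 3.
Elasticity = 1/2

Elasticity = (dY/dX) · (X/Y)

dY/dX = 4/√X
At X = 3: dY/dX = 4·√3/3, Y = 8·√3

Elasticity = (4·√3/3) · (3 / (8·√3)) = 1/2

Interpretation: for a small percentage change in X, the percentage change in Y is approximately 0.50 times as large.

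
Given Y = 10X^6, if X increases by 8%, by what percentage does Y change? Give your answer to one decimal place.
58.7%

For Y = 10X^6:
If X → X(1 + 0.08)
Then Y → Y · (1 + 0.08)^6
     ≈ Y · 1.5869

Percentage change = ((1 + 0.08)^6 − 1) × 100% ≈ 58.7%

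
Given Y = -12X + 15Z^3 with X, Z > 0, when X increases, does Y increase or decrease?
Y decreases

Taking the partial derivative:
∂Y/∂X = -12

∂Y/∂X = -12 < 0 (assuming positive values)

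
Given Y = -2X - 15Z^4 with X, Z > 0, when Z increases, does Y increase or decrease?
Y decreases

Taking the partial derivative:
∂Y/∂Z = -60Z^3

∂Y/∂Z = -60Z^3 < 0 (assuming positive values)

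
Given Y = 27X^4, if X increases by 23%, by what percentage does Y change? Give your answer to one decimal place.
128.9%

For Y = 27X^4:
If X → X(1 + 0.23)
Then Y → Y · (1 + 0.23)^4
     ≈ Y · 2.2889

Percentage change = ((1 + 0.23)^4 − 1) × 100% ≈ 128.9%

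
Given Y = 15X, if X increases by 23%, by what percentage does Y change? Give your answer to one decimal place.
23.0%

For Y = 15X:
If X → X(1 + 0.23)
Then Y → Y · (1 + 0.23)^1
     = Y · 1.2300

Percentage change = ((1 + 0.23)^1 − 1) × 100% = 23.0%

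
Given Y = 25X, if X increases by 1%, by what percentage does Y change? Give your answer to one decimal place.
1.0%

For Y = 25X:
If X → X(1 + 0.01)
Then Y → Y · (1 + 0.01)^1
     = Y · 1.0100

Percentage change = ((1 + 0.01)^1 − 1) × 100% = 1.0%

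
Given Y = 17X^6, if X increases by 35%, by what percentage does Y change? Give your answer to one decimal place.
505.3%

For Y = 17X^6:
If X → X(1 + 0.35)
Then Y → Y · (1 + 0.35)^6
     ≈ Y · 6.0534

Percentage change = ((1 + 0.35)^6 − 1) × 100% ≈ 505.3%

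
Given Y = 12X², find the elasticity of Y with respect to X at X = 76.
Elasticity = 2

Elasticity = (dY/dX) · (X/Y)

dY/dX = 24·X
At X = 76: dY/dX = 1824, Y = 69312

Elasticity = 1824 · (76 / 69312) = 2

Interpretation: for a small percentage change in X, the percentage change in Y is approximately 2.00 times as large.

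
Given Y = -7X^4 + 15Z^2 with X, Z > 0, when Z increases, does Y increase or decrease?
Y increases

Taking the partial derivative:
∂Y/∂Z = 30Z

∂Y/∂Z = 30Z > 0 (assuming positive values)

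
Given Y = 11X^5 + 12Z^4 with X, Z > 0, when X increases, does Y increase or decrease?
Y increases

Taking the partial derivative:
∂Y/∂X = 55X^4

∂Y/∂X = 55X^4 > 0 (assuming positive values)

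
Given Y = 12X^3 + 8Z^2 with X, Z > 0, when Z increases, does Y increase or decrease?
Y increases

Taking the partial derivative:
∂Y/∂Z = 16Z

∂Y/∂Z = 16Z > 0 (assuming positive values)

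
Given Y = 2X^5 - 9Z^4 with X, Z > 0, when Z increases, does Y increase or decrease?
Y decreases

Taking the partial derivative:
∂Y/∂Z = -36Z^3

∂Y/∂Z = -36Z^3 < 0 (assuming positive values)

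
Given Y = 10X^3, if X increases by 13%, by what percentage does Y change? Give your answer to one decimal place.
44.3%

For Y = 10X^3:
If X → X(1 + 0.13)
Then Y → Y · (1 + 0.13)^3
     ≈ Y · 1.4429

Percentage change = ((1 + 0.13)^3 − 1) × 100% ≈ 44.3%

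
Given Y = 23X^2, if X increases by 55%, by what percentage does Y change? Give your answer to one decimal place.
140.3%

For Y = 23X^2:
If X → X(1 + 0.55)
Then Y → Y · (1 + 0.55)^2
     = Y · 2.4025

Percentage change = ((1 + 0.55)^2 − 1) × 100% ≈ 140.3%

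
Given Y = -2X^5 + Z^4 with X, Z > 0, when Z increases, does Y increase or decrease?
Y increases

Taking the partial derivative:
∂Y/∂Z = 4Z^3

∂Y/∂Z = 4Z^3 > 0 (assuming positive values)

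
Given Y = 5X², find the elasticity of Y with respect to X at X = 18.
Elasticity = 2

Elasticity = (dY/dX) · (X/Y)

dY/dX = 10·X
At X = 18: dY/dX = 180, Y = 1620

Elasticity = 180 · (18 / 1620) = 2

Interpretation: for a small percentage change in X, the percentage change in Y is approximately 2.00 times as large.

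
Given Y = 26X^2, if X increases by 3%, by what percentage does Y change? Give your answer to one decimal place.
6.1%

For Y = 26X^2:
If X → X(1 + 0.03)
Then Y → Y · (1 + 0.03)^2
     = Y · 1.0609

Percentage change = ((1 + 0.03)^2 − 1) × 100% ≈ 6.1%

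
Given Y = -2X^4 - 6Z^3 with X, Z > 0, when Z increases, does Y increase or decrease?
Y decreases

Taking the partial derivative:
∂Y/∂Z = -18Z^2

∂Y/∂Z = -18Z^2 < 0 (assuming positive values)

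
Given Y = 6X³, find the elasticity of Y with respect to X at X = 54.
Elasticity = 3

Elasticity = (dY/dX) · (X/Y)

dY/dX = 18·X²
At X = 54: dY/dX = 52488, Y = 944784

Elasticity = 52488 · (54 / 944784) = 3

Interpretation: for a small percentage change in X, the percentage change in Y is approximately 3.00 times as large.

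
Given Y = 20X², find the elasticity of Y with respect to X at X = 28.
Elasticity = 2

Elasticity = (dY/dX) · (X/Y)

dY/dX = 40·X
At X = 28: dY/dX = 1120, Y = 15680

Elasticity = 1120 · (28 / 15680) = 2

Interpretation: for a small percentage change in X, the percentage change in Y is approximately 2.00 times as large.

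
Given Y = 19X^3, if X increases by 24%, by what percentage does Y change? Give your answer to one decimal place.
90.7%

For Y = 19X^3:
If X → X(1 + 0.24)
Then Y → Y · (1 + 0.24)^3
     ≈ Y · 1.9066

Percentage change = ((1 + 0.24)^3 − 1) × 100% ≈ 90.7%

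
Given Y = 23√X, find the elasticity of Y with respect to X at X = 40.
Elasticity = 1/2

Elasticity = (dY/dX) · (X/Y)

dY/dX = 23/(2·√X)
At X = 40: dY/dX = 23·√10/40, Y = 46·√10

Elasticity = (23·√10/40) · (40 / (46·√10)) = 1/2

Interpretation: for a small percentage change in X, the percentage change in Y is approximately 0.50 times as large.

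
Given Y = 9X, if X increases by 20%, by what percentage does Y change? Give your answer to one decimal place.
20.0%

For Y = 9X:
If X → X(1 + 0.2)
Then Y → Y · (1 + 0.2)^1
     = Y · 1.2000

Percentage change = ((1 + 0.2)^1 − 1) × 100% = 20.0%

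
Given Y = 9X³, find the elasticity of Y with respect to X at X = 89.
Elasticity = 3

Elasticity = (dY/dX) · (X/Y)

dY/dX = 27·X²
At X = 89: dY/dX = 213867, Y = 6344721

Elasticity = 213867 · (89 / 6344721) = 3

Interpretation: for a small percentage change in X, the percentage change in Y is approximately 3.00 times as large.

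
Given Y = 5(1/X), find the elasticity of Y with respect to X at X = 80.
Elasticity = -1

Elasticity = (dY/dX) · (X/Y)

dY/dX = -5/X²
At X = 80: dY/dX = -1/1280, Y = 1/16

Elasticity = (-1/1280) · (80 / (1/16)) = -1

Interpretation: for a small percentage change in X, the percentage change in Y is approximately -1.00 times as large.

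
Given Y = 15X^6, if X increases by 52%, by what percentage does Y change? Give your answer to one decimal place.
1133.3%

For Y = 15X^6:
If X → X(1 + 0.52)
Then Y → Y · (1 + 0.52)^6
     ≈ Y · 12.3328

Percentage change = ((1 + 0.52)^6 − 1) × 100% ≈ 1133.3%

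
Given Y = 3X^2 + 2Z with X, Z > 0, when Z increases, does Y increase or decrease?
Y increases

Taking the partial derivative:
∂Y/∂Z = 2

∂Y/∂Z = 2 > 0 (assuming positive values)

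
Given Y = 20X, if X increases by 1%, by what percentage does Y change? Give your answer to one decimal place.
1.0%

For Y = 20X:
If X → X(1 + 0.01)
Then Y → Y · (1 + 0.01)^1
     = Y · 1.0100

Percentage change = ((1 + 0.01)^1 − 1) × 100% = 1.0%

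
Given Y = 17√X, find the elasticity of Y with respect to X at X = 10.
Elasticity = 1/2

Elasticity = (dY/dX) · (X/Y)

dY/dX = 17/(2·√X)
At X = 10: dY/dX = 17·√10/20, Y = 17·√10

Elasticity = (17·√10/20) · (10 / (17·√10)) = 1/2

Interpretation: for a small percentage change in X, the percentage change in Y is approximately 0.50 times as large.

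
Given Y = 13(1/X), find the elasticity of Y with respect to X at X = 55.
Elasticity = -1

Elasticity = (dY/dX) · (X/Y)

dY/dX = -13/X²
At X = 55: dY/dX = -13/3025, Y = 13/55

Elasticity = (-13/3025) · (55 / (13/55)) = -1

Interpretation: for a small percentage change in X, the percentage change in Y is approximately -1.00 times as large.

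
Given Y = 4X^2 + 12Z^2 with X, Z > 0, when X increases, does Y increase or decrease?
Y increases

Taking the partial derivative:
∂Y/∂X = 8X

∂Y/∂X = 8X > 0 (assuming positive values)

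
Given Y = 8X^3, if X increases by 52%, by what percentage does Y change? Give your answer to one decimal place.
251.2%

For Y = 8X^3:
If X → X(1 + 0.52)
Then Y → Y · (1 + 0.52)^3
     ≈ Y · 3.5118

Percentage change = ((1 + 0.52)^3 − 1) × 100% ≈ 251.2%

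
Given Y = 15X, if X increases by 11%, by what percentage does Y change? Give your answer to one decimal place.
11.0%

For Y = 15X:
If X → X(1 + 0.11)
Then Y → Y · (1 + 0.11)^1
     = Y · 1.1100

Percentage change = ((1 + 0.11)^1 − 1) × 100% = 11.0%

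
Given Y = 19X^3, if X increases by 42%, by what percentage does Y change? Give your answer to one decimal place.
186.3%

For Y = 19X^3:
If X → X(1 + 0.42)
Then Y → Y · (1 + 0.42)^3
     ≈ Y · 2.8633

Percentage change = ((1 + 0.42)^3 − 1) × 100% ≈ 186.3%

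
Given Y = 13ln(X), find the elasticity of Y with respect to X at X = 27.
Elasticity = 1/ln(27) ≈ 0.3034

Elasticity = (dY/dX) · (X/Y)

dY/dX = 13/X
At X = 27: dY/dX = 13/27, Y = 13·ln(27)

Elasticity = (13/27) · (27 / (13·ln(27))) = 1/ln(27) ≈ 0.3034

Interpretation: for a small percentage change in X, the percentage change in Y is approximately 0.30 times as large.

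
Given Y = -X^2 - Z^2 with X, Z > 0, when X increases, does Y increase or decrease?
Y decreases

Taking the partial derivative:
∂Y/∂X = -2X

∂Y/∂X = -2X < 0 (assuming positive values)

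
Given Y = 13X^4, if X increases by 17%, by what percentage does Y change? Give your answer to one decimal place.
87.4%

For Y = 13X^4:
If X → X(1 + 0.17)
Then Y → Y · (1 + 0.17)^4
     ≈ Y · 1.8739

Percentage change = ((1 + 0.17)^4 − 1) × 100% ≈ 87.4%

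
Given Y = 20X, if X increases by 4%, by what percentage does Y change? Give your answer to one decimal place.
4.0%

For Y = 20X:
If X → X(1 + 0.04)
Then Y → Y · (1 + 0.04)^1
     = Y · 1.0400

Percentage change = ((1 + 0.04)^1 − 1) × 100% = 4.0%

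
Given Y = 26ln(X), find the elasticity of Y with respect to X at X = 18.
Elasticity = 1/ln(18) ≈ 0.3460

Elasticity = (dY/dX) · (X/Y)

dY/dX = 26/X
At X = 18: dY/dX = 13/9, Y = 26·ln(18)

Elasticity = (13/9) · (18 / (26·ln(18))) = 1/ln(18) ≈ 0.3460

Interpretation: for a small percentage change in X, the percentage change in Y is approximately 0.35 times as large.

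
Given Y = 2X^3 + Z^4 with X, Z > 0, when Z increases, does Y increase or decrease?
Y increases

Taking the partial derivative:
∂Y/∂Z = 4Z^3

∂Y/∂Z = 4Z^3 > 0 (assuming positive values)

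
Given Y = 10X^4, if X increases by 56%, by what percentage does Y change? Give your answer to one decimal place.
492.2%

For Y = 10X^4:
If X → X(1 + 0.56)
Then Y → Y · (1 + 0.56)^4
     ≈ Y · 5.9224

Percentage change = ((1 + 0.56)^4 − 1) × 100% ≈ 492.2%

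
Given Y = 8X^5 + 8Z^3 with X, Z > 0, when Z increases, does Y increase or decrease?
Y increases

Taking the partial derivative:
∂Y/∂Z = 24Z^2

∂Y/∂Z = 24Z^2 > 0 (assuming positive values)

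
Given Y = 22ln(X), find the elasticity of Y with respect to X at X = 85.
Elasticity = 1/ln(85) ≈ 0.2251

Elasticity = (dY/dX) · (X/Y)

dY/dX = 22/X
At X = 85: dY/dX = 22/85, Y = 22·ln(85)

Elasticity = (22/85) · (85 / (22·ln(85))) = 1/ln(85) ≈ 0.2251

Interpretation: for a small percentage change in X, the percentage change in Y is approximately 0.23 times as large.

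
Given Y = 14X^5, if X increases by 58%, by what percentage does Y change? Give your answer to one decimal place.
884.7%

For Y = 14X^5:
If X → X(1 + 0.58)
Then Y → Y · (1 + 0.58)^5
     ≈ Y · 9.8466

Percentage change = ((1 + 0.58)^5 − 1) × 100% ≈ 884.7%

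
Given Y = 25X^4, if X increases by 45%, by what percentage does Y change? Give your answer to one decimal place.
342.1%

For Y = 25X^4:
If X → X(1 + 0.45)
Then Y → Y · (1 + 0.45)^4
     ≈ Y · 4.4205

Percentage change = ((1 + 0.45)^4 − 1) × 100% ≈ 342.1%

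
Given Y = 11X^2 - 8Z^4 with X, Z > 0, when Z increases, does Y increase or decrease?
Y decreases

Taking the partial derivative:
∂Y/∂Z = -32Z^3

∂Y/∂Z = -32Z^3 < 0 (assuming positive values)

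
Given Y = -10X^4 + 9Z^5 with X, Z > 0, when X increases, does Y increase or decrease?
Y decreases

Taking the partial derivative:
∂Y/∂X = -40X^3

∂Y/∂X = -40X^3 < 0 (assuming positive values)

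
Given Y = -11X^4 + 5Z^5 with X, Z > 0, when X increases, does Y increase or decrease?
Y decreases

Taking the partial derivative:
∂Y/∂X = -44X^3

∂Y/∂X = -44X^3 < 0 (assuming positive values)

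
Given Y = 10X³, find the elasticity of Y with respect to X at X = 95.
Elasticity = 3

Elasticity = (dY/dX) · (X/Y)

dY/dX = 30·X²
At X = 95: dY/dX = 270750, Y = 8573750

Elasticity = 270750 · (95 / 8573750) = 3

Interpretation: for a small percentage change in X, the percentage change in Y is approximately 3.00 times as large.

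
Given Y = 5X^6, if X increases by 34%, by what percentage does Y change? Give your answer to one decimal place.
478.9%

For Y = 5X^6:
If X → X(1 + 0.34)
Then Y → Y · (1 + 0.34)^6
     ≈ Y · 5.7893

Percentage change = ((1 + 0.34)^6 − 1) × 100% ≈ 478.9%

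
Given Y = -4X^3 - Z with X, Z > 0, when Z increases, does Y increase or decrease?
Y decreases

Taking the partial derivative:
∂Y/∂Z = -1

∂Y/∂Z = -1 < 0 (assuming positive values)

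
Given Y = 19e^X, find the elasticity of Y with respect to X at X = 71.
Elasticity = 71

Elasticity = (dY/dX) · (X/Y)

dY/dX = 19·e^X
At X = 71: dY/dX = 19·e^71, Y = 19·e^71

Elasticity = (19·e^71) · (71 / (19·e^71)) = 71

Interpretation: for a small percentage change in X, the percentage change in Y is approximately 71.00 times as large.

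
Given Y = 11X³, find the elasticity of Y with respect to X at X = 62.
Elasticity = 3

Elasticity = (dY/dX) · (X/Y)

dY/dX = 33·X²
At X = 62: dY/dX = 126852, Y = 2621608

Elasticity = 126852 · (62 / 2621608) = 3

Interpretation: for a small percentage change in X, the percentage change in Y is approximately 3.00 times as large.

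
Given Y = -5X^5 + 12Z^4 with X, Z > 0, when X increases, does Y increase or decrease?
Y decreases

Taking the partial derivative:
∂Y/∂X = -25X^4

∂Y/∂X = -25X^4 < 0 (assuming positive values)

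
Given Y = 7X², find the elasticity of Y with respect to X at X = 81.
Elasticity = 2

Elasticity = (dY/dX) · (X/Y)

dY/dX = 14·X
At X = 81: dY/dX = 1134, Y = 45927

Elasticity = 1134 · (81 / 45927) = 2

Interpretation: for a small percentage change in X, the percentage change in Y is approximately 2.00 times as large.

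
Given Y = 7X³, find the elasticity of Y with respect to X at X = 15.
Elasticity = 3

Elasticity = (dY/dX) · (X/Y)

dY/dX = 21·X²
At X = 15: dY/dX = 4725, Y = 23625

Elasticity = 4725 · (15 / 23625) = 3

Interpretation: for a small percentage change in X, the percentage change in Y is approximately 3.00 times as large.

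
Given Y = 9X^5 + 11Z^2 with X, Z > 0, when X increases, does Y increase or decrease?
Y increases

Taking the partial derivative:
∂Y/∂X = 45X^4

∂Y/∂X = 45X^4 > 0 (assuming positive values)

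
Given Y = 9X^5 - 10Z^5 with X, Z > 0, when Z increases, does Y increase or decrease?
Y decreases

Taking the partial derivative:
∂Y/∂Z = -50Z^4

∂Y/∂Z = -50Z^4 < 0 (assuming positive values)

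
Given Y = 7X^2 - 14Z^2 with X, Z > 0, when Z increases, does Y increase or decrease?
Y decreases

Taking the partial derivative:
∂Y/∂Z = -28Z

∂Y/∂Z = -28Z < 0 (assuming positive values)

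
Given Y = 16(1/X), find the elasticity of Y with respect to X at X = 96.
Elasticity = -1

Elasticity = (dY/dX) · (X/Y)

dY/dX = -16/X²
At X = 96: dY/dX = -1/576, Y = 1/6

Elasticity = (-1/576) · (96 / (1/6)) = -1

Interpretation: for a small percentage change in X, the percentage change in Y is approximately -1.00 times as large.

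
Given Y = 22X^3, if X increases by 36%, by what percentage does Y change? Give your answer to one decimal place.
151.5%

For Y = 22X^3:
If X → X(1 + 0.36)
Then Y → Y · (1 + 0.36)^3
     ≈ Y · 2.5155

Percentage change = ((1 + 0.36)^3 − 1) × 100% ≈ 151.5%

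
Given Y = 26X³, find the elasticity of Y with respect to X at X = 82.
Elasticity = 3

Elasticity = (dY/dX) · (X/Y)

dY/dX = 78·X²
At X = 82: dY/dX = 524472, Y = 14335568

Elasticity = 524472 · (82 / 14335568) = 3

Interpretation: for a small percentage change in X, the percentage change in Y is approximately 3.00 times as large.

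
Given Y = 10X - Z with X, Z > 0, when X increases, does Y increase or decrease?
Y increases

Taking the partial derivative:
∂Y/∂X = 10

∂Y/∂X = 10 > 0 (assuming positive values)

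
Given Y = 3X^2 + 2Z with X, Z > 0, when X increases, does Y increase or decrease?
Y increases

Taking the partial derivative:
∂Y/∂X = 6X

∂Y/∂X = 6X > 0 (assuming positive values)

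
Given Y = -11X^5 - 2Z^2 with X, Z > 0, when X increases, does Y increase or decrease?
Y decreases

Taking the partial derivative:
∂Y/∂X = -55X^4

∂Y/∂X = -55X^4 < 0 (assuming positive values)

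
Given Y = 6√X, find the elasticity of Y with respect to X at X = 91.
Elasticity = 1/2

Elasticity = (dY/dX) · (X/Y)

dY/dX = 3/√X
At X = 91: dY/dX = 3·√91/91, Y = 6·√91

Elasticity = (3·√91/91) · (91 / (6·√91)) = 1/2

Interpretation: for a small percentage change in X, the percentage change in Y is approximately 0.50 times as large.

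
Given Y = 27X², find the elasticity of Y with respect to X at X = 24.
Elasticity = 2

Elasticity = (dY/dX) · (X/Y)

dY/dX = 54·X
At X = 24: dY/dX = 1296, Y = 15552

Elasticity = 1296 · (24 / 15552) = 2

Interpretation: for a small percentage change in X, the percentage change in Y is approximately 2.00 times as large.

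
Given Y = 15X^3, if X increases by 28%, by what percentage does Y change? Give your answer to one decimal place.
109.7%

For Y = 15X^3:
If X → X(1 + 0.28)
Then Y → Y · (1 + 0.28)^3
     ≈ Y · 2.0972

Percentage change = ((1 + 0.28)^3 − 1) × 100% ≈ 109.7%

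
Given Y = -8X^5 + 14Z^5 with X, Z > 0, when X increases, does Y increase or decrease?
Y decreases

Taking the partial derivative:
∂Y/∂X = -40X^4

∂Y/∂X = -40X^4 < 0 (assuming positive values)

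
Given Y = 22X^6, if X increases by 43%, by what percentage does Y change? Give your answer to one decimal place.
755.1%

For Y = 22X^6:
If X → X(1 + 0.43)
Then Y → Y · (1 + 0.43)^6
     ≈ Y · 8.5510

Percentage change = ((1 + 0.43)^6 − 1) × 100% ≈ 755.1%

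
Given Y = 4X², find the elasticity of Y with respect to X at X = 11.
Elasticity = 2

Elasticity = (dY/dX) · (X/Y)

dY/dX = 8·X
At X = 11: dY/dX = 88, Y = 484

Elasticity = 88 · (11 / 484) = 2

Interpretation: for a small percentage change in X, the percentage change in Y is approximately 2.00 times as large.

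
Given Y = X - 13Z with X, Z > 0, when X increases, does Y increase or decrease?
Y increases

Taking the partial derivative:
∂Y/∂X = 1

∂Y/∂X = 1 > 0 (assuming positive values)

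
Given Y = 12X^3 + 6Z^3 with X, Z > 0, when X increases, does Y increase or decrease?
Y increases

Taking the partial derivative:
∂Y/∂X = 36X^2

∂Y/∂X = 36X^2 > 0 (assuming positive values)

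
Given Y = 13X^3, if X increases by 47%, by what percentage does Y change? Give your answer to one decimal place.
217.7%

For Y = 13X^3:
If X → X(1 + 0.47)
Then Y → Y · (1 + 0.47)^3
     ≈ Y · 3.1765

Percentage change = ((1 + 0.47)^3 − 1) × 100% ≈ 217.7%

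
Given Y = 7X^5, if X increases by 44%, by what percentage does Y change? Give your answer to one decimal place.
519.2%

For Y = 7X^5:
If X → X(1 + 0.44)
Then Y → Y · (1 + 0.44)^5
     ≈ Y · 6.1917

Percentage change = ((1 + 0.44)^5 − 1) × 100% ≈ 519.2%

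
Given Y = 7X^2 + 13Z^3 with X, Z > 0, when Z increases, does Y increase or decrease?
Y increases

Taking the partial derivative:
∂Y/∂Z = 39Z^2

∂Y/∂Z = 39Z^2 > 0 (assuming positive values)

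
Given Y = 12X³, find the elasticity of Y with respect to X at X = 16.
Elasticity = 3

Elasticity = (dY/dX) · (X/Y)

dY/dX = 36·X²
At X = 16: dY/dX = 9216, Y = 49152

Elasticity = 9216 · (16 / 49152) = 3

Interpretation: for a small percentage change in X, the percentage change in Y is approximately 3.00 times as large.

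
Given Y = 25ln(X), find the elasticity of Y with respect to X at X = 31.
Elasticity = 1/ln(31) ≈ 0.2912

Elasticity = (dY/dX) · (X/Y)

dY/dX = 25/X
At X = 31: dY/dX = 25/31, Y = 25·ln(31)

Elasticity = (25/31) · (31 / (25·ln(31))) = 1/ln(31) ≈ 0.2912

Interpretation: for a small percentage change in X, the percentage change in Y is approximately 0.29 times as large.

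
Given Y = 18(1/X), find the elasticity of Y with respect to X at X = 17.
Elasticity = -1

Elasticity = (dY/dX) · (X/Y)

dY/dX = -18/X²
At X = 17: dY/dX = -18/289, Y = 18/17

Elasticity = (-18/289) · (17 / (18/17)) = -1

Interpretation: for a small percentage change in X, the percentage change in Y is approximately -1.00 times as large.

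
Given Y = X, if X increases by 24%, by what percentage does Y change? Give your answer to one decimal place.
24.0%

For Y = X:
If X → X(1 + 0.24)
Then Y → Y · (1 + 0.24)^1
     = Y · 1.2400

Percentage change = ((1 + 0.24)^1 − 1) × 100% = 24.0%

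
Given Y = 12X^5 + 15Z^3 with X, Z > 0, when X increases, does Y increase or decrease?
Y increases

Taking the partial derivative:
∂Y/∂X = 60X^4

∂Y/∂X = 60X^4 > 0 (assuming positive values)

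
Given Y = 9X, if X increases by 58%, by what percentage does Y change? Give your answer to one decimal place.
58.0%

For Y = 9X:
If X → X(1 + 0.58)
Then Y → Y · (1 + 0.58)^1
     = Y · 1.5800

Percentage change = ((1 + 0.58)^1 − 1) × 100% = 58.0%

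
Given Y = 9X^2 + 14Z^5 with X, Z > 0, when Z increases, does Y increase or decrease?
Y increases

Taking the partial derivative:
∂Y/∂Z = 70Z^4

∂Y/∂Z = 70Z^4 > 0 (assuming positive values)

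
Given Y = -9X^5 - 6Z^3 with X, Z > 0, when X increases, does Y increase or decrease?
Y decreases

Taking the partial derivative:
∂Y/∂X = -45X^4

∂Y/∂X = -45X^4 < 0 (assuming positive values)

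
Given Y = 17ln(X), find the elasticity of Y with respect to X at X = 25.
Elasticity = 1/ln(25) ≈ 0.3107

Elasticity = (dY/dX) · (X/Y)

dY/dX = 17/X
At X = 25: dY/dX = 17/25, Y = 17·ln(25)

Elasticity = (17/25) · (25 / (17·ln(25))) = 1/ln(25) ≈ 0.3107

Interpretation: for a small percentage change in X, the percentage change in Y is approximately 0.31 times as large.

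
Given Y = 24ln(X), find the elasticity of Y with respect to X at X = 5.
Elasticity = 1/ln(5) ≈ 0.6213

Elasticity = (dY/dX) · (X/Y)

dY/dX = 24/X
At X = 5: dY/dX = 24/5, Y = 24·ln(5)

Elasticity = (24/5) · (5 / (24·ln(5))) = 1/ln(5) ≈ 0.6213

Interpretation: for a small percentage change in X, the percentage change in Y is approximately 0.62 times as large.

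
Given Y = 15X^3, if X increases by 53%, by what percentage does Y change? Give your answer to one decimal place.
258.2%

For Y = 15X^3:
If X → X(1 + 0.53)
Then Y → Y · (1 + 0.53)^3
     ≈ Y · 3.5816

Percentage change = ((1 + 0.53)^3 − 1) × 100% ≈ 258.2%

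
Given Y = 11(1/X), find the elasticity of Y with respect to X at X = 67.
Elasticity = -1

Elasticity = (dY/dX) · (X/Y)

dY/dX = -11/X²
At X = 67: dY/dX = -11/4489, Y = 11/67

Elasticity = (-11/4489) · (67 / (11/67)) = -1

Interpretation: for a small percentage change in X, the percentage change in Y is approximately -1.00 times as large.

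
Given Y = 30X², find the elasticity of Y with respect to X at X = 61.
Elasticity = 2

Elasticity = (dY/dX) · (X/Y)

dY/dX = 60·X
At X = 61: dY/dX = 3660, Y = 111630

Elasticity = 3660 · (61 / 111630) = 2

Interpretation: for a small percentage change in X, the percentage change in Y is approximately 2.00 times as large.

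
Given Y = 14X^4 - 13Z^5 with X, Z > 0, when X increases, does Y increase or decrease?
Y increases

Taking the partial derivative:
∂Y/∂X = 56X^3

∂Y/∂X = 56X^3 > 0 (assuming positive values)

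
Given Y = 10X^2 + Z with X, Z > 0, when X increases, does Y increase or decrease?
Y increases

Taking the partial derivative:
∂Y/∂X = 20X

∂Y/∂X = 20X > 0 (assuming positive values)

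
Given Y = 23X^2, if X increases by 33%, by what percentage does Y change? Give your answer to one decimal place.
76.9%

For Y = 23X^2:
If X → X(1 + 0.33)
Then Y → Y · (1 + 0.33)^2
     = Y · 1.7689

Percentage change = ((1 + 0.33)^2 − 1) × 100% ≈ 76.9%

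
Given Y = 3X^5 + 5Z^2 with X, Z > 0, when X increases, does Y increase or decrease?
Y increases

Taking the partial derivative:
∂Y/∂X = 15X^4

∂Y/∂X = 15X^4 > 0 (assuming positive values)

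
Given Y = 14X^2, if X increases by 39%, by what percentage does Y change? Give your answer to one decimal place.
93.2%

For Y = 14X^2:
If X → X(1 + 0.39)
Then Y → Y · (1 + 0.39)^2
     = Y · 1.9321

Percentage change = ((1 + 0.39)^2 − 1) × 100% ≈ 93.2%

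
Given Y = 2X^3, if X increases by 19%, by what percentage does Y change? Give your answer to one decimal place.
68.5%

For Y = 2X^3:
If X → X(1 + 0.19)
Then Y → Y · (1 + 0.19)^3
     ≈ Y · 1.6852

Percentage change = ((1 + 0.19)^3 − 1) × 100% ≈ 68.5%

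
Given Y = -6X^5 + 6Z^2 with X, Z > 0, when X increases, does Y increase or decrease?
Y decreases

Taking the partial derivative:
∂Y/∂X = -30X^4

∂Y/∂X = -30X^4 < 0 (assuming positive values)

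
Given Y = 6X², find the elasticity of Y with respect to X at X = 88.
Elasticity = 2

Elasticity = (dY/dX) · (X/Y)

dY/dX = 12·X
At X = 88: dY/dX = 1056, Y = 46464

Elasticity = 1056 · (88 / 46464) = 2

Interpretation: for a small percentage change in X, the percentage change in Y is approximately 2.00 times as large.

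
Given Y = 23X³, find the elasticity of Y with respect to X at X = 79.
Elasticity = 3

Elasticity = (dY/dX) · (X/Y)

dY/dX = 69·X²
At X = 79: dY/dX = 430629, Y = 11339897

Elasticity = 430629 · (79 / 11339897) = 3

Interpretation: for a small percentage change in X, the percentage change in Y is approximately 3.00 times as large.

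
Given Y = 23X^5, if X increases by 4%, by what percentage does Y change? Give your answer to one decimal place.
21.7%

For Y = 23X^5:
If X → X(1 + 0.04)
Then Y → Y · (1 + 0.04)^5
     ≈ Y · 1.2167

Percentage change = ((1 + 0.04)^5 − 1) × 100% ≈ 21.7%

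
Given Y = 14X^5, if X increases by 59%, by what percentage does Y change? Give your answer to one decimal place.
916.2%

For Y = 14X^5:
If X → X(1 + 0.59)
Then Y → Y · (1 + 0.59)^5
     ≈ Y · 10.1622

Percentage change = ((1 + 0.59)^5 − 1) × 100% ≈ 916.2%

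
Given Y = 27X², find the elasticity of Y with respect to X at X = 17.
Elasticity = 2

Elasticity = (dY/dX) · (X/Y)

dY/dX = 54·X
At X = 17: dY/dX = 918, Y = 7803

Elasticity = 918 · (17 / 7803) = 2

Interpretation: for a small percentage change in X, the percentage change in Y is approximately 2.00 times as large.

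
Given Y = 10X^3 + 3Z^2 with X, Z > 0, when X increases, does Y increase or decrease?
Y increases

Taking the partial derivative:
∂Y/∂X = 30X^2

∂Y/∂X = 30X^2 > 0 (assuming positive values)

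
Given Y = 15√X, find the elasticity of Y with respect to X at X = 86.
Elasticity = 1/2

Elasticity = (dY/dX) · (X/Y)

dY/dX = 15/(2·√X)
At X = 86: dY/dX = 15·√86/172, Y = 15·√86

Elasticity = (15·√86/172) · (86 / (15·√86)) = 1/2

Interpretation: for a small percentage change in X, the percentage change in Y is approximately 0.50 times as large.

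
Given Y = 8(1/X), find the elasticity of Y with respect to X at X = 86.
Elasticity = -1

Elasticity = (dY/dX) · (X/Y)

dY/dX = -8/X²
At X = 86: dY/dX = -2/1849, Y = 4/43

Elasticity = (-2/1849) · (86 / (4/43)) = -1

Interpretation: for a small percentage change in X, the percentage change in Y is approximately -1.00 times as large.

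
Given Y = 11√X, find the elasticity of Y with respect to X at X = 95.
Elasticity = 1/2

Elasticity = (dY/dX) · (X/Y)

dY/dX = 11/(2·√X)
At X = 95: dY/dX = 11·√95/190, Y = 11·√95

Elasticity = (11·√95/190) · (95 / (11·√95)) = 1/2

Interpretation: for a small percentage change in X, the percentage change in Y is approximately 0.50 times as large.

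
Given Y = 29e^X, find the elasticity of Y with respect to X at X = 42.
Elasticity = 42

Elasticity = (dY/dX) · (X/Y)

dY/dX = 29·e^X
At X = 42: dY/dX = 29·e^42, Y = 29·e^42

Elasticity = (29·e^42) · (42 / (29·e^42)) = 42

Interpretation: for a small percentage change in X, the percentage change in Y is approximately 42.00 times as large.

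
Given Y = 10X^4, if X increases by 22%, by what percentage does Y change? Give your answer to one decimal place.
121.5%

For Y = 10X^4:
If X → X(1 + 0.22)
Then Y → Y · (1 + 0.22)^4
     ≈ Y · 2.2153

Percentage change = ((1 + 0.22)^4 − 1) × 100% ≈ 121.5%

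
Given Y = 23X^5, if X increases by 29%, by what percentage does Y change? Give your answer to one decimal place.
257.2%

For Y = 23X^5:
If X → X(1 + 0.29)
Then Y → Y · (1 + 0.29)^5
     ≈ Y · 3.5723

Percentage change = ((1 + 0.29)^5 − 1) × 100% ≈ 257.2%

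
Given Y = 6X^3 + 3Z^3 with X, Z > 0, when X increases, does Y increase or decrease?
Y increases

Taking the partial derivative:
∂Y/∂X = 18X^2

∂Y/∂X = 18X^2 > 0 (assuming positive values)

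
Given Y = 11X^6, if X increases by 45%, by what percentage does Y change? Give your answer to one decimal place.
829.4%

For Y = 11X^6:
If X → X(1 + 0.45)
Then Y → Y · (1 + 0.45)^6
     ≈ Y · 9.2941

Percentage change = ((1 + 0.45)^6 − 1) × 100% ≈ 829.4%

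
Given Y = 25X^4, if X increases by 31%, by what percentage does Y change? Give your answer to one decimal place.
194.5%

For Y = 25X^4:
If X → X(1 + 0.31)
Then Y → Y · (1 + 0.31)^4
     ≈ Y · 2.9450

Percentage change = ((1 + 0.31)^4 − 1) × 100% ≈ 194.5%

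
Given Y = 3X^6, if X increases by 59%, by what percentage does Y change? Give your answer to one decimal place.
1515.8%

For Y = 3X^6:
If X → X(1 + 0.59)
Then Y → Y · (1 + 0.59)^6
     ≈ Y · 16.1578

Percentage change = ((1 + 0.59)^6 − 1) × 100% ≈ 1515.8%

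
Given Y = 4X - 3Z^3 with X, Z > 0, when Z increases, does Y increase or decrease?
Y decreases

Taking the partial derivative:
∂Y/∂Z = -9Z^2

∂Y/∂Z = -9Z^2 < 0 (assuming positive values)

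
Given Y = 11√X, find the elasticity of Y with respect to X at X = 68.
Elasticity = 1/2

Elasticity = (dY/dX) · (X/Y)

dY/dX = 11/(2·√X)
At X = 68: dY/dX = 11·√17/68, Y = 22·√17

Elasticity = (11·√17/68) · (68 / (22·√17)) = 1/2

Interpretation: for a small percentage change in X, the percentage change in Y is approximately 0.50 times as large.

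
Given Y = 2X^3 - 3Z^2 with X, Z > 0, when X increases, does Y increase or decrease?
Y increases

Taking the partial derivative:
∂Y/∂X = 6X^2

∂Y/∂X = 6X^2 > 0 (assuming positive values)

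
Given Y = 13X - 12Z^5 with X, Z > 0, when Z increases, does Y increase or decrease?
Y decreases

Taking the partial derivative:
∂Y/∂Z = -60Z^4

∂Y/∂Z = -60Z^4 < 0 (assuming positive values)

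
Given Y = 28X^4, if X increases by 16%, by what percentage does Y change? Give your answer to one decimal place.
81.1%

For Y = 28X^4:
If X → X(1 + 0.16)
Then Y → Y · (1 + 0.16)^4
     ≈ Y · 1.8106

Percentage change = ((1 + 0.16)^4 − 1) × 100% ≈ 81.1%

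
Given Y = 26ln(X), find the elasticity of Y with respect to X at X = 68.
Elasticity = 1/ln(68) ≈ 0.2370

Elasticity = (dY/dX) · (X/Y)

dY/dX = 26/X
At X = 68: dY/dX = 13/34, Y = 26·ln(68)

Elasticity = (13/34) · (68 / (26·ln(68))) = 1/ln(68) ≈ 0.2370

Interpretation: for a small percentage change in X, the percentage change in Y is approximately 0.24 times as large.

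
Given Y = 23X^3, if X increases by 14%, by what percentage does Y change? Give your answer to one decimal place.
48.2%

For Y = 23X^3:
If X → X(1 + 0.14)
Then Y → Y · (1 + 0.14)^3
     ≈ Y · 1.4815

Percentage change = ((1 + 0.14)^3 − 1) × 100% ≈ 48.2%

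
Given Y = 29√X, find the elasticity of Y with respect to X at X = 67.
Elasticity = 1/2

Elasticity = (dY/dX) · (X/Y)

dY/dX = 29/(2·√X)
At X = 67: dY/dX = 29·√67/134, Y = 29·√67

Elasticity = (29·√67/134) · (67 / (29·√67)) = 1/2

Interpretation: for a small percentage change in X, the percentage change in Y is approximately 0.50 times as large.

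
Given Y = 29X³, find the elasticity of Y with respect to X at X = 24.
Elasticity = 3

Elasticity = (dY/dX) · (X/Y)

dY/dX = 87·X²
At X = 24: dY/dX = 50112, Y = 400896

Elasticity = 50112 · (24 / 400896) = 3

Interpretation: for a small percentage change in X, the percentage change in Y is approximately 3.00 times as large.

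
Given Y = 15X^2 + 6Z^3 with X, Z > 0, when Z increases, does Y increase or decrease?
Y increases

Taking the partial derivative:
∂Y/∂Z = 18Z^2

∂Y/∂Z = 18Z^2 > 0 (assuming positive values)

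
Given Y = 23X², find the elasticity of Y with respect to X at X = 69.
Elasticity = 2

Elasticity = (dY/dX) · (X/Y)

dY/dX = 46·X
At X = 69: dY/dX = 3174, Y = 109503

Elasticity = 3174 · (69 / 109503) = 2

Interpretation: for a small percentage change in X, the percentage change in Y is approximately 2.00 times as large.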